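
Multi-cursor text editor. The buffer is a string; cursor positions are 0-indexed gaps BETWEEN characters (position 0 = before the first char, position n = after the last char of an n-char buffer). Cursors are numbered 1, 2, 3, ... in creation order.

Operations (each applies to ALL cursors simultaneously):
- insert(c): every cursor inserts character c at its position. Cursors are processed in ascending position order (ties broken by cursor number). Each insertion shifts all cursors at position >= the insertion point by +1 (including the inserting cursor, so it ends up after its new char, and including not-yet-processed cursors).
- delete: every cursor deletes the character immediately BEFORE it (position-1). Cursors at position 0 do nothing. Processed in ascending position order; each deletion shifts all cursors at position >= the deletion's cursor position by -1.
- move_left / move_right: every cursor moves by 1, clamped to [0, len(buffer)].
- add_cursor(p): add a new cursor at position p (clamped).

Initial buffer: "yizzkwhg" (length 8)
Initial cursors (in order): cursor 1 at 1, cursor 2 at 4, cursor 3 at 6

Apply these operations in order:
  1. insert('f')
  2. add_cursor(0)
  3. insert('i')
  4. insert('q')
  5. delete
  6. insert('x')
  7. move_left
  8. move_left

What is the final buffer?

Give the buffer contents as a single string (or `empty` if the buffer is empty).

After op 1 (insert('f')): buffer="yfizzfkwfhg" (len 11), cursors c1@2 c2@6 c3@9, authorship .1...2..3..
After op 2 (add_cursor(0)): buffer="yfizzfkwfhg" (len 11), cursors c4@0 c1@2 c2@6 c3@9, authorship .1...2..3..
After op 3 (insert('i')): buffer="iyfiizzfikwfihg" (len 15), cursors c4@1 c1@4 c2@9 c3@13, authorship 4.11...22..33..
After op 4 (insert('q')): buffer="iqyfiqizzfiqkwfiqhg" (len 19), cursors c4@2 c1@6 c2@12 c3@17, authorship 44.111...222..333..
After op 5 (delete): buffer="iyfiizzfikwfihg" (len 15), cursors c4@1 c1@4 c2@9 c3@13, authorship 4.11...22..33..
After op 6 (insert('x')): buffer="ixyfixizzfixkwfixhg" (len 19), cursors c4@2 c1@6 c2@12 c3@17, authorship 44.111...222..333..
After op 7 (move_left): buffer="ixyfixizzfixkwfixhg" (len 19), cursors c4@1 c1@5 c2@11 c3@16, authorship 44.111...222..333..
After op 8 (move_left): buffer="ixyfixizzfixkwfixhg" (len 19), cursors c4@0 c1@4 c2@10 c3@15, authorship 44.111...222..333..

Answer: ixyfixizzfixkwfixhg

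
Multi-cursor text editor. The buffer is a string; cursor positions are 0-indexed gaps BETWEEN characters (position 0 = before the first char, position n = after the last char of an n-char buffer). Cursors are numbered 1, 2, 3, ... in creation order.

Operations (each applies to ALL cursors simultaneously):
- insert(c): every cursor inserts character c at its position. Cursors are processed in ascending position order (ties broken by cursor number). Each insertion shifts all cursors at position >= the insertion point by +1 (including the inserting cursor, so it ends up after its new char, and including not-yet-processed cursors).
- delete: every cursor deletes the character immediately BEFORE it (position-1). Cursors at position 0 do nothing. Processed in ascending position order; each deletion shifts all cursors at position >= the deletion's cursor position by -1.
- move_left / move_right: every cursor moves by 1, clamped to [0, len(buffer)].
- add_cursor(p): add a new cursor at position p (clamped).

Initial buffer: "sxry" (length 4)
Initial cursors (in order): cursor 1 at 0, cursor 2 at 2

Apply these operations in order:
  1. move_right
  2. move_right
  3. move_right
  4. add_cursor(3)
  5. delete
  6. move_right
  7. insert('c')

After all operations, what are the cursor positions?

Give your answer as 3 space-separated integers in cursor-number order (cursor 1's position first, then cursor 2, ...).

After op 1 (move_right): buffer="sxry" (len 4), cursors c1@1 c2@3, authorship ....
After op 2 (move_right): buffer="sxry" (len 4), cursors c1@2 c2@4, authorship ....
After op 3 (move_right): buffer="sxry" (len 4), cursors c1@3 c2@4, authorship ....
After op 4 (add_cursor(3)): buffer="sxry" (len 4), cursors c1@3 c3@3 c2@4, authorship ....
After op 5 (delete): buffer="s" (len 1), cursors c1@1 c2@1 c3@1, authorship .
After op 6 (move_right): buffer="s" (len 1), cursors c1@1 c2@1 c3@1, authorship .
After op 7 (insert('c')): buffer="sccc" (len 4), cursors c1@4 c2@4 c3@4, authorship .123

Answer: 4 4 4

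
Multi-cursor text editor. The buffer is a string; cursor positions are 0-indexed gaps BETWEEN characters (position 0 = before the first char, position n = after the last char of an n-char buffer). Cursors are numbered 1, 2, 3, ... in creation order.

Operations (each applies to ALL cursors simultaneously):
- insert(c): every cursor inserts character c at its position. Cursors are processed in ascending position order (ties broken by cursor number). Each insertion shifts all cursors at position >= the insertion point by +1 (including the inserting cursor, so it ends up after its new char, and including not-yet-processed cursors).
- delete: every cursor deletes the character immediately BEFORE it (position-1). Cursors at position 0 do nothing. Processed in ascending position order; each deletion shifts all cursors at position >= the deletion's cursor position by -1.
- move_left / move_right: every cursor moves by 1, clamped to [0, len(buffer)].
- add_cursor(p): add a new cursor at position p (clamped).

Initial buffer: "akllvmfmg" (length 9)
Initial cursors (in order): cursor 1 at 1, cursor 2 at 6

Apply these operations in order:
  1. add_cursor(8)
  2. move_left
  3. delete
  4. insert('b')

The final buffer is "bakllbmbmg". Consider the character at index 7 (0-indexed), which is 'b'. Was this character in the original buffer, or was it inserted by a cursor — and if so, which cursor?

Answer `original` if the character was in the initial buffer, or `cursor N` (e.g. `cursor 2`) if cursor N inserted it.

After op 1 (add_cursor(8)): buffer="akllvmfmg" (len 9), cursors c1@1 c2@6 c3@8, authorship .........
After op 2 (move_left): buffer="akllvmfmg" (len 9), cursors c1@0 c2@5 c3@7, authorship .........
After op 3 (delete): buffer="akllmmg" (len 7), cursors c1@0 c2@4 c3@5, authorship .......
After op 4 (insert('b')): buffer="bakllbmbmg" (len 10), cursors c1@1 c2@6 c3@8, authorship 1....2.3..
Authorship (.=original, N=cursor N): 1 . . . . 2 . 3 . .
Index 7: author = 3

Answer: cursor 3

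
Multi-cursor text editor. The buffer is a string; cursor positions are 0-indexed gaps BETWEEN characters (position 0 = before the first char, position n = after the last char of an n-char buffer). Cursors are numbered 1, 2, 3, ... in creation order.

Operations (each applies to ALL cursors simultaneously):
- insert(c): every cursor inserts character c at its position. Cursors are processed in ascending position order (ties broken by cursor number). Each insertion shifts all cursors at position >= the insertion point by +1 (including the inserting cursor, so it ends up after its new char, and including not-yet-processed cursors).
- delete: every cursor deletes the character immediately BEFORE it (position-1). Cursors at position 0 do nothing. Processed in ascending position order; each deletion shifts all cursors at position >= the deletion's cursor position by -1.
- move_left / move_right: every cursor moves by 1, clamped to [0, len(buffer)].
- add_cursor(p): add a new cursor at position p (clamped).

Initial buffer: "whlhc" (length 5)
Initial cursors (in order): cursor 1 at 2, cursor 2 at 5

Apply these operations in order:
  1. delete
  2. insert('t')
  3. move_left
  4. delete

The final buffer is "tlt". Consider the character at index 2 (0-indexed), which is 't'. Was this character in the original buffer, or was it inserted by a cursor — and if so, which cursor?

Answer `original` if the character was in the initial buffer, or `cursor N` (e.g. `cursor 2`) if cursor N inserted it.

Answer: cursor 2

Derivation:
After op 1 (delete): buffer="wlh" (len 3), cursors c1@1 c2@3, authorship ...
After op 2 (insert('t')): buffer="wtlht" (len 5), cursors c1@2 c2@5, authorship .1..2
After op 3 (move_left): buffer="wtlht" (len 5), cursors c1@1 c2@4, authorship .1..2
After op 4 (delete): buffer="tlt" (len 3), cursors c1@0 c2@2, authorship 1.2
Authorship (.=original, N=cursor N): 1 . 2
Index 2: author = 2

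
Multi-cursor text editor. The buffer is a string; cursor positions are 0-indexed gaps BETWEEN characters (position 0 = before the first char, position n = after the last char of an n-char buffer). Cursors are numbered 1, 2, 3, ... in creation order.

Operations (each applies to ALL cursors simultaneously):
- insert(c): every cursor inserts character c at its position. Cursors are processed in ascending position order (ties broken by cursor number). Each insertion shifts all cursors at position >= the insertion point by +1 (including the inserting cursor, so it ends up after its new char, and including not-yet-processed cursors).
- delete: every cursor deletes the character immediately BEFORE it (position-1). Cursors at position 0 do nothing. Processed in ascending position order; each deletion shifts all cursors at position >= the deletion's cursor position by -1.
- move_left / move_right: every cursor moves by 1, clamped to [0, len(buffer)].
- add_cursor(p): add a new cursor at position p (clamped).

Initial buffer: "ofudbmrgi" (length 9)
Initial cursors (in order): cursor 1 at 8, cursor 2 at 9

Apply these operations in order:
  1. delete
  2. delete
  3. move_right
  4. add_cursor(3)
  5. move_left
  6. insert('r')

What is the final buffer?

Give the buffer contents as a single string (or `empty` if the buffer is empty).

After op 1 (delete): buffer="ofudbmr" (len 7), cursors c1@7 c2@7, authorship .......
After op 2 (delete): buffer="ofudb" (len 5), cursors c1@5 c2@5, authorship .....
After op 3 (move_right): buffer="ofudb" (len 5), cursors c1@5 c2@5, authorship .....
After op 4 (add_cursor(3)): buffer="ofudb" (len 5), cursors c3@3 c1@5 c2@5, authorship .....
After op 5 (move_left): buffer="ofudb" (len 5), cursors c3@2 c1@4 c2@4, authorship .....
After op 6 (insert('r')): buffer="ofrudrrb" (len 8), cursors c3@3 c1@7 c2@7, authorship ..3..12.

Answer: ofrudrrb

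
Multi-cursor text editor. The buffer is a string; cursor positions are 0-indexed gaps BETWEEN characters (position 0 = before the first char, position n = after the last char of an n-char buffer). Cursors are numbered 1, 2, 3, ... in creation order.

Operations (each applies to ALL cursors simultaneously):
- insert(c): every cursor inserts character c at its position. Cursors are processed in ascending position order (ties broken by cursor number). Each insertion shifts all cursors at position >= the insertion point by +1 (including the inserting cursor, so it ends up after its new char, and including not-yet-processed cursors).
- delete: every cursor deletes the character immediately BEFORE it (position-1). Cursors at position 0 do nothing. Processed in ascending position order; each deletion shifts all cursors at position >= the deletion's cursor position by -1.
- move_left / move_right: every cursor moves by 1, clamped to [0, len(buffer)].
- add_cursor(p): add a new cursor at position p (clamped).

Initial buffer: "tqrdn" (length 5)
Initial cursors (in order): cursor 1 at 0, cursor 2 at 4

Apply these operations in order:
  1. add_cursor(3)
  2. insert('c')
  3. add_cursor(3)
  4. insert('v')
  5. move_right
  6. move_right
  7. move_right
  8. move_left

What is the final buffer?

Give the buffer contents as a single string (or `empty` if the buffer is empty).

After op 1 (add_cursor(3)): buffer="tqrdn" (len 5), cursors c1@0 c3@3 c2@4, authorship .....
After op 2 (insert('c')): buffer="ctqrcdcn" (len 8), cursors c1@1 c3@5 c2@7, authorship 1...3.2.
After op 3 (add_cursor(3)): buffer="ctqrcdcn" (len 8), cursors c1@1 c4@3 c3@5 c2@7, authorship 1...3.2.
After op 4 (insert('v')): buffer="cvtqvrcvdcvn" (len 12), cursors c1@2 c4@5 c3@8 c2@11, authorship 11..4.33.22.
After op 5 (move_right): buffer="cvtqvrcvdcvn" (len 12), cursors c1@3 c4@6 c3@9 c2@12, authorship 11..4.33.22.
After op 6 (move_right): buffer="cvtqvrcvdcvn" (len 12), cursors c1@4 c4@7 c3@10 c2@12, authorship 11..4.33.22.
After op 7 (move_right): buffer="cvtqvrcvdcvn" (len 12), cursors c1@5 c4@8 c3@11 c2@12, authorship 11..4.33.22.
After op 8 (move_left): buffer="cvtqvrcvdcvn" (len 12), cursors c1@4 c4@7 c3@10 c2@11, authorship 11..4.33.22.

Answer: cvtqvrcvdcvn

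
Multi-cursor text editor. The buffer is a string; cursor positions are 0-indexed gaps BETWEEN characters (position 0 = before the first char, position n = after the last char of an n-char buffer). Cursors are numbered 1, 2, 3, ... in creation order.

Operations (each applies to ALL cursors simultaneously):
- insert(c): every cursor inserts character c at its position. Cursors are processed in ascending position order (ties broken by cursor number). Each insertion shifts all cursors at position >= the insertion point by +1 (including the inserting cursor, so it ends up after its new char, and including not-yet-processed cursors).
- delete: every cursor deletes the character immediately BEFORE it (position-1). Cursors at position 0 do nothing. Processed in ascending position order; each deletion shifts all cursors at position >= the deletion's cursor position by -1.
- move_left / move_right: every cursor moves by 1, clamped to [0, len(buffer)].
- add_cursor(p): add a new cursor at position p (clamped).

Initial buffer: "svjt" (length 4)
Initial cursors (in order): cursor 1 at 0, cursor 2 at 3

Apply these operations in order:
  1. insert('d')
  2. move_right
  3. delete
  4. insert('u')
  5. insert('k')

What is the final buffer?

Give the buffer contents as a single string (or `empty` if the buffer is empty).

After op 1 (insert('d')): buffer="dsvjdt" (len 6), cursors c1@1 c2@5, authorship 1...2.
After op 2 (move_right): buffer="dsvjdt" (len 6), cursors c1@2 c2@6, authorship 1...2.
After op 3 (delete): buffer="dvjd" (len 4), cursors c1@1 c2@4, authorship 1..2
After op 4 (insert('u')): buffer="duvjdu" (len 6), cursors c1@2 c2@6, authorship 11..22
After op 5 (insert('k')): buffer="dukvjduk" (len 8), cursors c1@3 c2@8, authorship 111..222

Answer: dukvjduk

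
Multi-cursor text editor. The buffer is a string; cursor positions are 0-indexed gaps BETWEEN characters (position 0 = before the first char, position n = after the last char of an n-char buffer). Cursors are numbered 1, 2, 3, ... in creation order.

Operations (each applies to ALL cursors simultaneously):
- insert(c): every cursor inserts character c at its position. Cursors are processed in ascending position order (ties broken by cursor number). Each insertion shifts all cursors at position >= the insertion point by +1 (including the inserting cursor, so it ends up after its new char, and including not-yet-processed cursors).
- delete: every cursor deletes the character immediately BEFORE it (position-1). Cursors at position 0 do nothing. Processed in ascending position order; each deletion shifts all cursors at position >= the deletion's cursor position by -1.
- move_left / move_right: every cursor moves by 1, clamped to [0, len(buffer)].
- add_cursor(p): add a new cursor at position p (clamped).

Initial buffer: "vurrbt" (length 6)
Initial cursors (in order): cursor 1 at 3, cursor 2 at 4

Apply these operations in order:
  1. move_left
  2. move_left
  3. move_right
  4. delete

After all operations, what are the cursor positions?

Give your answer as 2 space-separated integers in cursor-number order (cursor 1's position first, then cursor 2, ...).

After op 1 (move_left): buffer="vurrbt" (len 6), cursors c1@2 c2@3, authorship ......
After op 2 (move_left): buffer="vurrbt" (len 6), cursors c1@1 c2@2, authorship ......
After op 3 (move_right): buffer="vurrbt" (len 6), cursors c1@2 c2@3, authorship ......
After op 4 (delete): buffer="vrbt" (len 4), cursors c1@1 c2@1, authorship ....

Answer: 1 1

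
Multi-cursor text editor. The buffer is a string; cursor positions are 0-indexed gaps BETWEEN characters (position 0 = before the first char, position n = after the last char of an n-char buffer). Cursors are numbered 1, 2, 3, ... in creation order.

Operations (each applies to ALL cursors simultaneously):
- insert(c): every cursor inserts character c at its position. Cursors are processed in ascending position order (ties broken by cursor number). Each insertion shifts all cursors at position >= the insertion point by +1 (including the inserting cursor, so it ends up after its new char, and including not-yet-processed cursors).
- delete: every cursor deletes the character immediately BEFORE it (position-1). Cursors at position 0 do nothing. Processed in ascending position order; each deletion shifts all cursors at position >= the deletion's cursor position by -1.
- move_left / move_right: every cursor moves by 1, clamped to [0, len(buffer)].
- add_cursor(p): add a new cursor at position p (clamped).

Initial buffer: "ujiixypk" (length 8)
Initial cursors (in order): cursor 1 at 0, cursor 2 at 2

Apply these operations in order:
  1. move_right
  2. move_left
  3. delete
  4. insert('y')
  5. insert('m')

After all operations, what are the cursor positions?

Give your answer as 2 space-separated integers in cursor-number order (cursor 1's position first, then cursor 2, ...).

Answer: 2 5

Derivation:
After op 1 (move_right): buffer="ujiixypk" (len 8), cursors c1@1 c2@3, authorship ........
After op 2 (move_left): buffer="ujiixypk" (len 8), cursors c1@0 c2@2, authorship ........
After op 3 (delete): buffer="uiixypk" (len 7), cursors c1@0 c2@1, authorship .......
After op 4 (insert('y')): buffer="yuyiixypk" (len 9), cursors c1@1 c2@3, authorship 1.2......
After op 5 (insert('m')): buffer="ymuymiixypk" (len 11), cursors c1@2 c2@5, authorship 11.22......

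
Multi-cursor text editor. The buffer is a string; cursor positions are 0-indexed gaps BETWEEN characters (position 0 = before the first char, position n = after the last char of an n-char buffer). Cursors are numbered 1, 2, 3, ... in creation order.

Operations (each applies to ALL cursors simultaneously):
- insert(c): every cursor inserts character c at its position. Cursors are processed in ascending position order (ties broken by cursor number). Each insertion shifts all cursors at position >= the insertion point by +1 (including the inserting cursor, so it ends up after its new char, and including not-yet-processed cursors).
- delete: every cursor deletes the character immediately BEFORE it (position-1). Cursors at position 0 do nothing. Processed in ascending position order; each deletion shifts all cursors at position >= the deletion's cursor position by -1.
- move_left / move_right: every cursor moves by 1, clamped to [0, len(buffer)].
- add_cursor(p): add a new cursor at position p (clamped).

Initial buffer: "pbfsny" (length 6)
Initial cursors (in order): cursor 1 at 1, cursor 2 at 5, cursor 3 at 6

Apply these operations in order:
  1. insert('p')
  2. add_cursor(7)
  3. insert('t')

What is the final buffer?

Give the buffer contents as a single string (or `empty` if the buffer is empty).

Answer: pptbfsnpttypt

Derivation:
After op 1 (insert('p')): buffer="ppbfsnpyp" (len 9), cursors c1@2 c2@7 c3@9, authorship .1....2.3
After op 2 (add_cursor(7)): buffer="ppbfsnpyp" (len 9), cursors c1@2 c2@7 c4@7 c3@9, authorship .1....2.3
After op 3 (insert('t')): buffer="pptbfsnpttypt" (len 13), cursors c1@3 c2@10 c4@10 c3@13, authorship .11....224.33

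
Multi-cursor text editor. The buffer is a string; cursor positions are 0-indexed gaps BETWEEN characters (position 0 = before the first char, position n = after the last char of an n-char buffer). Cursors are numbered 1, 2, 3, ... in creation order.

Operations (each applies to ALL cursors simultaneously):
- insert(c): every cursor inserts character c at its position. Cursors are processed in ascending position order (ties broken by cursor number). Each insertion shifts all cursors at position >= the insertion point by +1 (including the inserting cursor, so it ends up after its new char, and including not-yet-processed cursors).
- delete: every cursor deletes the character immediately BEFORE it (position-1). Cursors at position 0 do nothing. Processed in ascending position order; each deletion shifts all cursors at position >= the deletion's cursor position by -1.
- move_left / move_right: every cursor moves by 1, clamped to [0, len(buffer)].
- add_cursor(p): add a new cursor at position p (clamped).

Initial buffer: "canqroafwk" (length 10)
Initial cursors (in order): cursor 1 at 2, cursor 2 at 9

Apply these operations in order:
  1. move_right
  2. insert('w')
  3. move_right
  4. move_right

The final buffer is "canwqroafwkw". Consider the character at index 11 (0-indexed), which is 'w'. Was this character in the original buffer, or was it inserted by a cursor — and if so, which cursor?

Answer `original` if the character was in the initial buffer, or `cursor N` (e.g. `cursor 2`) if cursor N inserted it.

After op 1 (move_right): buffer="canqroafwk" (len 10), cursors c1@3 c2@10, authorship ..........
After op 2 (insert('w')): buffer="canwqroafwkw" (len 12), cursors c1@4 c2@12, authorship ...1.......2
After op 3 (move_right): buffer="canwqroafwkw" (len 12), cursors c1@5 c2@12, authorship ...1.......2
After op 4 (move_right): buffer="canwqroafwkw" (len 12), cursors c1@6 c2@12, authorship ...1.......2
Authorship (.=original, N=cursor N): . . . 1 . . . . . . . 2
Index 11: author = 2

Answer: cursor 2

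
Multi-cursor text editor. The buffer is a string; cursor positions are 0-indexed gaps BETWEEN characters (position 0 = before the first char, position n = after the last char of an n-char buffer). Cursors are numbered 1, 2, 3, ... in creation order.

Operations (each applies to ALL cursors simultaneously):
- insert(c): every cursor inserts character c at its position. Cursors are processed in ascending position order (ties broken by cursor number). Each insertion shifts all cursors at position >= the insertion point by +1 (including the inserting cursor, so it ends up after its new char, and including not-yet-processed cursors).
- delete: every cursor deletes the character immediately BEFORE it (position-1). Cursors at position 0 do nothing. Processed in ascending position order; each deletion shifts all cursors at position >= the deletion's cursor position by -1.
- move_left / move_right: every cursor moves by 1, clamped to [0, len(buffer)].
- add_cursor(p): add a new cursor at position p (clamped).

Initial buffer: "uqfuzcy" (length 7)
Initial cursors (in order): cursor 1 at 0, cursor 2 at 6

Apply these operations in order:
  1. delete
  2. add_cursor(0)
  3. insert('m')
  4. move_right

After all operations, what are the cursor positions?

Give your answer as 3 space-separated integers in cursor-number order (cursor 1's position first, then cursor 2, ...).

After op 1 (delete): buffer="uqfuzy" (len 6), cursors c1@0 c2@5, authorship ......
After op 2 (add_cursor(0)): buffer="uqfuzy" (len 6), cursors c1@0 c3@0 c2@5, authorship ......
After op 3 (insert('m')): buffer="mmuqfuzmy" (len 9), cursors c1@2 c3@2 c2@8, authorship 13.....2.
After op 4 (move_right): buffer="mmuqfuzmy" (len 9), cursors c1@3 c3@3 c2@9, authorship 13.....2.

Answer: 3 9 3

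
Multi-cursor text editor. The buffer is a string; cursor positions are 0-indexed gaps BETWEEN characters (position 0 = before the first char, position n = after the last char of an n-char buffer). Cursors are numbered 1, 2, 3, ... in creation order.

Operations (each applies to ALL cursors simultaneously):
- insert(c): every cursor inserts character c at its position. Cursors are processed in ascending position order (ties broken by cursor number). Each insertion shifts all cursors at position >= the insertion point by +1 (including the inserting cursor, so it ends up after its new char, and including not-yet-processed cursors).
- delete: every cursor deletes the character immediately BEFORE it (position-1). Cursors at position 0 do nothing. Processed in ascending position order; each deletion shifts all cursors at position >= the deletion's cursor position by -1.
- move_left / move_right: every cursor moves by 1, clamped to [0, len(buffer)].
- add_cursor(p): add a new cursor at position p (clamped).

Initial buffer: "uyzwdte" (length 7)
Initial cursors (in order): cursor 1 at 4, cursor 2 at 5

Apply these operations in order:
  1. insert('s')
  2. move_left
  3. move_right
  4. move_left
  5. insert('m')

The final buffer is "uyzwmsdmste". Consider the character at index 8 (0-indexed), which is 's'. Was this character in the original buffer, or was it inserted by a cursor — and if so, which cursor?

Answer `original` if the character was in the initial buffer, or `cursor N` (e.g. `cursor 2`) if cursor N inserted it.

Answer: cursor 2

Derivation:
After op 1 (insert('s')): buffer="uyzwsdste" (len 9), cursors c1@5 c2@7, authorship ....1.2..
After op 2 (move_left): buffer="uyzwsdste" (len 9), cursors c1@4 c2@6, authorship ....1.2..
After op 3 (move_right): buffer="uyzwsdste" (len 9), cursors c1@5 c2@7, authorship ....1.2..
After op 4 (move_left): buffer="uyzwsdste" (len 9), cursors c1@4 c2@6, authorship ....1.2..
After op 5 (insert('m')): buffer="uyzwmsdmste" (len 11), cursors c1@5 c2@8, authorship ....11.22..
Authorship (.=original, N=cursor N): . . . . 1 1 . 2 2 . .
Index 8: author = 2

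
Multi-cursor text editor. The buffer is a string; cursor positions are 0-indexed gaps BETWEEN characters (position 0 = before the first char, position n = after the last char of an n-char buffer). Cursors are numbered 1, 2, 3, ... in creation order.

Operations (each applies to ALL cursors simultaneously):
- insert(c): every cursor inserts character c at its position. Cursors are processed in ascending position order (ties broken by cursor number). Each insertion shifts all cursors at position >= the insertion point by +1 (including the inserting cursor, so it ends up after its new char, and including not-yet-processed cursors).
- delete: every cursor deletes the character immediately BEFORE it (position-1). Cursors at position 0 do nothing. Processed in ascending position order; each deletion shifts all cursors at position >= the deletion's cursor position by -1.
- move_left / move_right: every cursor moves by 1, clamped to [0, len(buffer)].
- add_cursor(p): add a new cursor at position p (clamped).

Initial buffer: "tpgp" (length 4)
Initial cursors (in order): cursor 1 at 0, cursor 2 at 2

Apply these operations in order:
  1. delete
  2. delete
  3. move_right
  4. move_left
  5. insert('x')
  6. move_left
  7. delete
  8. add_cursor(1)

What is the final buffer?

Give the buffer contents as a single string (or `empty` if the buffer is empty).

Answer: xgp

Derivation:
After op 1 (delete): buffer="tgp" (len 3), cursors c1@0 c2@1, authorship ...
After op 2 (delete): buffer="gp" (len 2), cursors c1@0 c2@0, authorship ..
After op 3 (move_right): buffer="gp" (len 2), cursors c1@1 c2@1, authorship ..
After op 4 (move_left): buffer="gp" (len 2), cursors c1@0 c2@0, authorship ..
After op 5 (insert('x')): buffer="xxgp" (len 4), cursors c1@2 c2@2, authorship 12..
After op 6 (move_left): buffer="xxgp" (len 4), cursors c1@1 c2@1, authorship 12..
After op 7 (delete): buffer="xgp" (len 3), cursors c1@0 c2@0, authorship 2..
After op 8 (add_cursor(1)): buffer="xgp" (len 3), cursors c1@0 c2@0 c3@1, authorship 2..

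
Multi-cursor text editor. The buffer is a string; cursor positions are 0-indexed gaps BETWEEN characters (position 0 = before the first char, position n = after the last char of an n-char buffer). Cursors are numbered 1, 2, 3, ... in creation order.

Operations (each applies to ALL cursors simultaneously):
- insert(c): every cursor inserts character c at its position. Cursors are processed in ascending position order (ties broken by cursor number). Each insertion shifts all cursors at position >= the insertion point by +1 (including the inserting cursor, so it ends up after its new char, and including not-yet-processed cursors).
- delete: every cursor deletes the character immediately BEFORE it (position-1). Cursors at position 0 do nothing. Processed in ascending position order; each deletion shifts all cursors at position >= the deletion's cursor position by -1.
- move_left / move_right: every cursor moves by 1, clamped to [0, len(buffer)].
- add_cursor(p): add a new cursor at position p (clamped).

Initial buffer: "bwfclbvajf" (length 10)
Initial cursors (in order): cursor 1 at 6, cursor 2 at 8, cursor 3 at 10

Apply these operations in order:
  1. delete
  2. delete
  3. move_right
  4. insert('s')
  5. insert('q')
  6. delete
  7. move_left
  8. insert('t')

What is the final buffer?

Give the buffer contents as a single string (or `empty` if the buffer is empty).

Answer: bwfcssttts

Derivation:
After op 1 (delete): buffer="bwfclvj" (len 7), cursors c1@5 c2@6 c3@7, authorship .......
After op 2 (delete): buffer="bwfc" (len 4), cursors c1@4 c2@4 c3@4, authorship ....
After op 3 (move_right): buffer="bwfc" (len 4), cursors c1@4 c2@4 c3@4, authorship ....
After op 4 (insert('s')): buffer="bwfcsss" (len 7), cursors c1@7 c2@7 c3@7, authorship ....123
After op 5 (insert('q')): buffer="bwfcsssqqq" (len 10), cursors c1@10 c2@10 c3@10, authorship ....123123
After op 6 (delete): buffer="bwfcsss" (len 7), cursors c1@7 c2@7 c3@7, authorship ....123
After op 7 (move_left): buffer="bwfcsss" (len 7), cursors c1@6 c2@6 c3@6, authorship ....123
After op 8 (insert('t')): buffer="bwfcssttts" (len 10), cursors c1@9 c2@9 c3@9, authorship ....121233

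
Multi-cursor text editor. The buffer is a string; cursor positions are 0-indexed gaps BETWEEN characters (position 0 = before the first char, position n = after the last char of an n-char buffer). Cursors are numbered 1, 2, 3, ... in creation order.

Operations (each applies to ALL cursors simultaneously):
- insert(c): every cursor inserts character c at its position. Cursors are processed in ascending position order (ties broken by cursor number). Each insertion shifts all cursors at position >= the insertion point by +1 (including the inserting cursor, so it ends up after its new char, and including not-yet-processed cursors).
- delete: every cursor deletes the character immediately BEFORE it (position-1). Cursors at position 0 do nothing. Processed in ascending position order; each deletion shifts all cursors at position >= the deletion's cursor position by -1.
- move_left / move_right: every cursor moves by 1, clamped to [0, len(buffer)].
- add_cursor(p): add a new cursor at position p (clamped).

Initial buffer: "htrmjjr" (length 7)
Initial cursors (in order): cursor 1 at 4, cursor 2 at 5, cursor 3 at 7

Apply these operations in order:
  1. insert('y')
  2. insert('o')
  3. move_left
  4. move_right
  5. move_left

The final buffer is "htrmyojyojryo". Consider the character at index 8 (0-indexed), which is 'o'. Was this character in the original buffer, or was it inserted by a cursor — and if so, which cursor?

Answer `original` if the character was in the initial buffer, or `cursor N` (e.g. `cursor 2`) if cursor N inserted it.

Answer: cursor 2

Derivation:
After op 1 (insert('y')): buffer="htrmyjyjry" (len 10), cursors c1@5 c2@7 c3@10, authorship ....1.2..3
After op 2 (insert('o')): buffer="htrmyojyojryo" (len 13), cursors c1@6 c2@9 c3@13, authorship ....11.22..33
After op 3 (move_left): buffer="htrmyojyojryo" (len 13), cursors c1@5 c2@8 c3@12, authorship ....11.22..33
After op 4 (move_right): buffer="htrmyojyojryo" (len 13), cursors c1@6 c2@9 c3@13, authorship ....11.22..33
After op 5 (move_left): buffer="htrmyojyojryo" (len 13), cursors c1@5 c2@8 c3@12, authorship ....11.22..33
Authorship (.=original, N=cursor N): . . . . 1 1 . 2 2 . . 3 3
Index 8: author = 2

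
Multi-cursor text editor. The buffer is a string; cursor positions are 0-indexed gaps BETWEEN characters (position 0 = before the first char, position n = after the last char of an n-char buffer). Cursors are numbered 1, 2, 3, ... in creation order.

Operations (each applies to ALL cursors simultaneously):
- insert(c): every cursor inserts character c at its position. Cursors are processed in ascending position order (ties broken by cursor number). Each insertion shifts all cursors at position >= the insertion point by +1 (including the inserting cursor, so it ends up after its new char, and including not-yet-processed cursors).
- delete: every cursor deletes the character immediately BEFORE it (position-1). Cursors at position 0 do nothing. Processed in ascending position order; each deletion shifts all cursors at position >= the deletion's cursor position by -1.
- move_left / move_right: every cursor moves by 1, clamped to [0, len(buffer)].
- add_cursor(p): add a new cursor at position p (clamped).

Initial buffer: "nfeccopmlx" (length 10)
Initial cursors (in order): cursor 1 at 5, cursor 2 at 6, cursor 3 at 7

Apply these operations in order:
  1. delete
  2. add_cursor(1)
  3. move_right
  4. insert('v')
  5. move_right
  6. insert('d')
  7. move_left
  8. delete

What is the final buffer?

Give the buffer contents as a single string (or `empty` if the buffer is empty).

After op 1 (delete): buffer="nfecmlx" (len 7), cursors c1@4 c2@4 c3@4, authorship .......
After op 2 (add_cursor(1)): buffer="nfecmlx" (len 7), cursors c4@1 c1@4 c2@4 c3@4, authorship .......
After op 3 (move_right): buffer="nfecmlx" (len 7), cursors c4@2 c1@5 c2@5 c3@5, authorship .......
After op 4 (insert('v')): buffer="nfvecmvvvlx" (len 11), cursors c4@3 c1@9 c2@9 c3@9, authorship ..4...123..
After op 5 (move_right): buffer="nfvecmvvvlx" (len 11), cursors c4@4 c1@10 c2@10 c3@10, authorship ..4...123..
After op 6 (insert('d')): buffer="nfvedcmvvvldddx" (len 15), cursors c4@5 c1@14 c2@14 c3@14, authorship ..4.4..123.123.
After op 7 (move_left): buffer="nfvedcmvvvldddx" (len 15), cursors c4@4 c1@13 c2@13 c3@13, authorship ..4.4..123.123.
After op 8 (delete): buffer="nfvdcmvvvdx" (len 11), cursors c4@3 c1@9 c2@9 c3@9, authorship ..44..1233.

Answer: nfvdcmvvvdx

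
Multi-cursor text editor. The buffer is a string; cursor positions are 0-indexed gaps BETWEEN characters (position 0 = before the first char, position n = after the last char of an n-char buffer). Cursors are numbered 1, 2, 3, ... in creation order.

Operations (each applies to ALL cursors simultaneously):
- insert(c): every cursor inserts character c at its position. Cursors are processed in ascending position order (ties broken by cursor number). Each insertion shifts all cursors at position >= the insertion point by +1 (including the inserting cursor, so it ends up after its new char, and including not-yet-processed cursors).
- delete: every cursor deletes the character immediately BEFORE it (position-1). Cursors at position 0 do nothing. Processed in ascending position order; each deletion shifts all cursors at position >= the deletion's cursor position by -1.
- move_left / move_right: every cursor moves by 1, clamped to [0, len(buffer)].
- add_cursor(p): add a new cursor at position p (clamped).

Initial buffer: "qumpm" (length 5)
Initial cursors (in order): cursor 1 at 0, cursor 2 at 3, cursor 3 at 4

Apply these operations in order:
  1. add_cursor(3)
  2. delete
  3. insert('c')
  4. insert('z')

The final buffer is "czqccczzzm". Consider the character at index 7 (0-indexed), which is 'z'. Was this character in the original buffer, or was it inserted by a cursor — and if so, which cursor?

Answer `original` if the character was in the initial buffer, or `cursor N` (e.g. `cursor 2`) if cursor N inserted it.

After op 1 (add_cursor(3)): buffer="qumpm" (len 5), cursors c1@0 c2@3 c4@3 c3@4, authorship .....
After op 2 (delete): buffer="qm" (len 2), cursors c1@0 c2@1 c3@1 c4@1, authorship ..
After op 3 (insert('c')): buffer="cqcccm" (len 6), cursors c1@1 c2@5 c3@5 c4@5, authorship 1.234.
After op 4 (insert('z')): buffer="czqccczzzm" (len 10), cursors c1@2 c2@9 c3@9 c4@9, authorship 11.234234.
Authorship (.=original, N=cursor N): 1 1 . 2 3 4 2 3 4 .
Index 7: author = 3

Answer: cursor 3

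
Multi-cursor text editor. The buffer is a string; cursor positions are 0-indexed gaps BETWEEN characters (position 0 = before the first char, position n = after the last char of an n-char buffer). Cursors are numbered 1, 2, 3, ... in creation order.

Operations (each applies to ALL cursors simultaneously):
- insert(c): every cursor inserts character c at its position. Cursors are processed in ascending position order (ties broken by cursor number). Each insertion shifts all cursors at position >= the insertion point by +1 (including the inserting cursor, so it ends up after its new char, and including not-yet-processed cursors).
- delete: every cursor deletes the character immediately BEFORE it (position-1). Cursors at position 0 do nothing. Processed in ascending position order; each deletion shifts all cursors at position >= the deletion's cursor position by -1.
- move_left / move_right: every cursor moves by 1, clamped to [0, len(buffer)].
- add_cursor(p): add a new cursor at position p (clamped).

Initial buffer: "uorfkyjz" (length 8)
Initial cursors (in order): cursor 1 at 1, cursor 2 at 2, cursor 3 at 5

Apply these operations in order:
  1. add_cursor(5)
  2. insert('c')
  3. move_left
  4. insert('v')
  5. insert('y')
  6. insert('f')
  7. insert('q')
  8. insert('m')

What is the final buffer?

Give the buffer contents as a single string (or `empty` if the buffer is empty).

Answer: uvyfqmcovyfqmcrfkcvvyyffqqmmcyjz

Derivation:
After op 1 (add_cursor(5)): buffer="uorfkyjz" (len 8), cursors c1@1 c2@2 c3@5 c4@5, authorship ........
After op 2 (insert('c')): buffer="ucocrfkccyjz" (len 12), cursors c1@2 c2@4 c3@9 c4@9, authorship .1.2...34...
After op 3 (move_left): buffer="ucocrfkccyjz" (len 12), cursors c1@1 c2@3 c3@8 c4@8, authorship .1.2...34...
After op 4 (insert('v')): buffer="uvcovcrfkcvvcyjz" (len 16), cursors c1@2 c2@5 c3@12 c4@12, authorship .11.22...3344...
After op 5 (insert('y')): buffer="uvycovycrfkcvvyycyjz" (len 20), cursors c1@3 c2@7 c3@16 c4@16, authorship .111.222...334344...
After op 6 (insert('f')): buffer="uvyfcovyfcrfkcvvyyffcyjz" (len 24), cursors c1@4 c2@9 c3@20 c4@20, authorship .1111.2222...33434344...
After op 7 (insert('q')): buffer="uvyfqcovyfqcrfkcvvyyffqqcyjz" (len 28), cursors c1@5 c2@11 c3@24 c4@24, authorship .11111.22222...3343434344...
After op 8 (insert('m')): buffer="uvyfqmcovyfqmcrfkcvvyyffqqmmcyjz" (len 32), cursors c1@6 c2@13 c3@28 c4@28, authorship .111111.222222...334343434344...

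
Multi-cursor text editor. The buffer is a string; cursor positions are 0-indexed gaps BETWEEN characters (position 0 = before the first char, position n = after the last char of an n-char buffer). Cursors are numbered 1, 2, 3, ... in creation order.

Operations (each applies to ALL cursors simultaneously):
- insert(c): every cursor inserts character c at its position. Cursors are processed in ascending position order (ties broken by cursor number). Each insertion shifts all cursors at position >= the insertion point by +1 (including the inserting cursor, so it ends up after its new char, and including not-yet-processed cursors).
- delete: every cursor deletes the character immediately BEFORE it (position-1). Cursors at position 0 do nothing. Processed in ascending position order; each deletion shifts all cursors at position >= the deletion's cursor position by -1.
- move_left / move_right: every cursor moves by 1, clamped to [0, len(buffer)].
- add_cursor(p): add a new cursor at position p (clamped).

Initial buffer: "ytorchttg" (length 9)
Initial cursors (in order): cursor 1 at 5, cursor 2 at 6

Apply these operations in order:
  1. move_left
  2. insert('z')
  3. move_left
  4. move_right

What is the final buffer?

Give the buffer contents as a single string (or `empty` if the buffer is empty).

Answer: ytorzczhttg

Derivation:
After op 1 (move_left): buffer="ytorchttg" (len 9), cursors c1@4 c2@5, authorship .........
After op 2 (insert('z')): buffer="ytorzczhttg" (len 11), cursors c1@5 c2@7, authorship ....1.2....
After op 3 (move_left): buffer="ytorzczhttg" (len 11), cursors c1@4 c2@6, authorship ....1.2....
After op 4 (move_right): buffer="ytorzczhttg" (len 11), cursors c1@5 c2@7, authorship ....1.2....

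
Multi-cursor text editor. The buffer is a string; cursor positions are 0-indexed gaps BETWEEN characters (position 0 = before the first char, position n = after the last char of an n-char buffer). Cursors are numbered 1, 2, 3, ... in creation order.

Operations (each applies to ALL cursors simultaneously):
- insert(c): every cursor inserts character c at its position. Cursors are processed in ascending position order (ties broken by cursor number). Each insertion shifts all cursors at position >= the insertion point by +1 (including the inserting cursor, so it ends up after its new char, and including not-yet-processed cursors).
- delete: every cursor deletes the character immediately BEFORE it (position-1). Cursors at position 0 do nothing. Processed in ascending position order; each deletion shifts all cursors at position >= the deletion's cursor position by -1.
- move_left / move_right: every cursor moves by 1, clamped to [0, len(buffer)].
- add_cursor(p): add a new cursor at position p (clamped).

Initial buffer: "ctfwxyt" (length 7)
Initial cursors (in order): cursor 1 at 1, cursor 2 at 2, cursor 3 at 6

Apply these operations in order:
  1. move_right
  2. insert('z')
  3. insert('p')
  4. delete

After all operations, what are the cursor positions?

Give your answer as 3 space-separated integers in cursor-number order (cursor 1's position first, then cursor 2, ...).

After op 1 (move_right): buffer="ctfwxyt" (len 7), cursors c1@2 c2@3 c3@7, authorship .......
After op 2 (insert('z')): buffer="ctzfzwxytz" (len 10), cursors c1@3 c2@5 c3@10, authorship ..1.2....3
After op 3 (insert('p')): buffer="ctzpfzpwxytzp" (len 13), cursors c1@4 c2@7 c3@13, authorship ..11.22....33
After op 4 (delete): buffer="ctzfzwxytz" (len 10), cursors c1@3 c2@5 c3@10, authorship ..1.2....3

Answer: 3 5 10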